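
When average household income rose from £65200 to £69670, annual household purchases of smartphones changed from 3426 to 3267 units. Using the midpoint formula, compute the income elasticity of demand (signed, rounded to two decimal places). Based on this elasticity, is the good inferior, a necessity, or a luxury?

-0.72; inferior

%ΔQ = (3267 − 3426)/[( 3426 + 3267)/2] = -159/3346.5 = -0.047512…
%ΔIncome = (69670 − 65200)/[( 65200 + 69670)/2] = 4470/67435 = 0.066286…
E_income = (-159/3346.5) / (4470/67435) = -0.7167…
E_income < 0 ⇒ inferior good.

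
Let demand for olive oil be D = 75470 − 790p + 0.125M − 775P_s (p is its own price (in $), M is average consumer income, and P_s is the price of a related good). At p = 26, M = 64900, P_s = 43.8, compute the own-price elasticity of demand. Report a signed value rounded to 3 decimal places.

-0.706

At the given values, D = 75470 − 790(26) + 0.125(64900) − 775(43.8) = 29097.5.
∂D/∂p = −790.
E = (-790) × (26/29097.5) = -0.70590…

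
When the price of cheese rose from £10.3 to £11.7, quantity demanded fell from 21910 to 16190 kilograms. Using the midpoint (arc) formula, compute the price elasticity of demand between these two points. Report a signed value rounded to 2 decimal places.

-2.36

%ΔQ = (16190 − 21910) / [(21910 + 16190)/2] = -5720/19050 = -0.300262…
%ΔP = (11.7 − 10.3) / [(10.3 + 11.7)/2] = 1.4/11 = 0.127272…
Arc Ed = %ΔQ / %ΔP = (-5720/19050) / (1.4/11) = -2.3592…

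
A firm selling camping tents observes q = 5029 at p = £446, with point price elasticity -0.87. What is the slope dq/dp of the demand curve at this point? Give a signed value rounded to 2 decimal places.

Ed = (dq/dp)·(p/q) ⇒ dq/dp = Ed·q/p = (-0.87)·5029/446 = -9.8099…

-9.81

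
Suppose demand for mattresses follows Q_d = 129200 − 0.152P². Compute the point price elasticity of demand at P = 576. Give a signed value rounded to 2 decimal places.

dQ_d/dP = −2·0.152·P = -175.104. At P = 576, Q_d = 78770.048.
Ed = (dQ_d/dP)·(P/Q_d) = (-175.104) × (576/78770.048) = -1.2804…

-1.28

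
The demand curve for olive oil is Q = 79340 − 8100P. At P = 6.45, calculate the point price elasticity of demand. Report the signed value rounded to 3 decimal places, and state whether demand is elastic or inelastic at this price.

dQ/dP = −8100. At P = 6.45, Q = 79340 − 8100(6.45) = 27095.
Ed = (dQ/dP)·(P/Q) = −8100 × (6.45/27095) = -1.92821…
|Ed| = 1.928 > 1, so demand is elastic.

-1.928; elastic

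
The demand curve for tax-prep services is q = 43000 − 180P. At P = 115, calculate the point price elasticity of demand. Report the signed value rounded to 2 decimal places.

dq/dP = −180. At P = 115, q = 43000 − 180(115) = 22300.
Ed = (dq/dP)·(P/q) = −180 × (115/22300) = -0.9282…

-0.93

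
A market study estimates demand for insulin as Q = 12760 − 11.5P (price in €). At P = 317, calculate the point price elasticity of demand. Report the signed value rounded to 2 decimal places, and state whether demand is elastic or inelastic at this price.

dQ/dP = −11.5. At P = 317, Q = 12760 − 11.5(317) = 9114.5.
Ed = (dQ/dP)·(P/Q) = −11.5 × (317/9114.5) = -0.3999…
|Ed| = 0.40 < 1, so demand is inelastic.

-0.40; inelastic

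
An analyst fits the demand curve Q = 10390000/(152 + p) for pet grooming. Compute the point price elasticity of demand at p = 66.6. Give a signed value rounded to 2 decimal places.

-0.30

dQ/dp = −10390000/(152 + p)² = -217.428. At p = 66.6, Q = 47529.7.
Ed = (dQ/dp)·(p/Q) = (-217.428) × (66.6/47529.7) = -0.3046…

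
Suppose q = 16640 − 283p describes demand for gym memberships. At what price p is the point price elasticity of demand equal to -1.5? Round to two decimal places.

35.28

Ed = −283p/(16640 − 283p). Set this equal to -1.5:
283p = 1.5·(16640 − 283p) ⇒ 283p(1 + 1.5) = 1.5·16640
p = 1.5·16640 / (283·2.5) = 35.2791…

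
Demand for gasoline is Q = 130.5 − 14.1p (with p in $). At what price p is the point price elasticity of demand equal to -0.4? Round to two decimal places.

Ed = −14.1p/(130.5 − 14.1p). Set this equal to -0.4:
14.1p = 0.4·(130.5 − 14.1p) ⇒ 14.1p(1 + 0.4) = 0.4·130.5
p = 0.4·130.5 / (14.1·1.4) = 2.6443…

2.64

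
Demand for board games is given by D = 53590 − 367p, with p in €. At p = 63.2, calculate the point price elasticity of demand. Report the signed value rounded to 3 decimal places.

dD/dp = −367. At p = 63.2, D = 53590 − 367(63.2) = 30395.6.
Ed = (dD/dp)·(p/D) = −367 × (63.2/30395.6) = -0.76308…

-0.763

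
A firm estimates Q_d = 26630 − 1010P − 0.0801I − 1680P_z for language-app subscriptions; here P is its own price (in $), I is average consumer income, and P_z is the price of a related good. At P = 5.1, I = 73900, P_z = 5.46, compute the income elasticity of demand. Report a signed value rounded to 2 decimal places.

At the given values, Q_d = 26630 − 1010(5.1) − 0.0801(73900) − 1680(5.46) = 6386.81.
∂Q_d/∂I = -0.0801.
E = (-0.0801) × (73900/6386.81) = -0.9268…

-0.93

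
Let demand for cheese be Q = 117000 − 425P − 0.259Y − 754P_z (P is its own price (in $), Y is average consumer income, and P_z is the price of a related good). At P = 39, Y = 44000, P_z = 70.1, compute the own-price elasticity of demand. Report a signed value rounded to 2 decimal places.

-0.46

At the given values, Q = 117000 − 425(39) − 0.259(44000) − 754(70.1) = 36173.6.
∂Q/∂P = −425.
E = (-425) × (39/36173.6) = -0.4582…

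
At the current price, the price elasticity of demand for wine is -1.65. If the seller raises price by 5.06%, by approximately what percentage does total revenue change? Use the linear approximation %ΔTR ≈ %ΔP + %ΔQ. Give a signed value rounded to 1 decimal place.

-3.3%

%ΔQ ≈ Ed × %ΔP = (-1.65) × (+5.06%) = -8.3490%
%ΔTR ≈ %ΔP + %ΔQ = (+5.06%) + (-8.3490%) = -3.2890%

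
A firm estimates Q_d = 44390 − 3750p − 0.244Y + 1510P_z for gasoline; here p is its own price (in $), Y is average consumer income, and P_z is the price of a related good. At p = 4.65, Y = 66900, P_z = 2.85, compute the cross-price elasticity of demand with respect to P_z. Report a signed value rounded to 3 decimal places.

0.288

At the given values, Q_d = 44390 − 3750(4.65) − 0.244(66900) + 1510(2.85) = 14932.4.
∂Q_d/∂P_z = 1510.
E = (1510) × (2.85/14932.4) = 0.28819…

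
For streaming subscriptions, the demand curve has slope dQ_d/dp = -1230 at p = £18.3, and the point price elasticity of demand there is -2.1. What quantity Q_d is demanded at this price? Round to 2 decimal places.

10718.57

Ed = (dQ_d/dp)·(p/Q_d) ⇒ Q_d = (dQ_d/dp)·p/Ed = (-1230)·18.3/(-2.1) = 10718.5714…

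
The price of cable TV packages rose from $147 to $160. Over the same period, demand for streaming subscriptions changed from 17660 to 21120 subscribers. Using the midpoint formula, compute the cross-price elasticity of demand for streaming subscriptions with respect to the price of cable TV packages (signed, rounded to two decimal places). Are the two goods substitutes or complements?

%ΔQ_{streaming subscriptions} = (21120 − 17660)/avg = 3460/19390 = 0.178442…
%ΔP_{cable TV packages} = (160 − 147)/avg = 13/153.5 = 0.084690…
E_cross = (3460/19390) / (13/153.5) = 2.1069…
E_cross > 0 ⇒ the goods are substitutes.

2.11; substitutes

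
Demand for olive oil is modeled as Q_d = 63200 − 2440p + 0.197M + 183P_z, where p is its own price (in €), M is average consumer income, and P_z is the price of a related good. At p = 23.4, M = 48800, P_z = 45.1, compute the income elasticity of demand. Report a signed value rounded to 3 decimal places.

0.401

At the given values, Q_d = 63200 − 2440(23.4) + 0.197(48800) + 183(45.1) = 23970.9.
∂Q_d/∂M = 0.197.
E = (0.197) × (48800/23970.9) = 0.40105…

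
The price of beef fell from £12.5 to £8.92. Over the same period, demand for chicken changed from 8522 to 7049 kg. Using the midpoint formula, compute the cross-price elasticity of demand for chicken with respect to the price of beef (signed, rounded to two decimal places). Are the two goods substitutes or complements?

%ΔQ_{chicken} = (7049 − 8522)/avg = -1473/7785.5 = -0.189197…
%ΔP_{beef} = (8.92 − 12.5)/avg = -3.58/10.71 = -0.334267…
E_cross = (-1473/7785.5) / (-3.58/10.71) = 0.5660…
E_cross > 0 ⇒ the goods are substitutes.

0.57; substitutes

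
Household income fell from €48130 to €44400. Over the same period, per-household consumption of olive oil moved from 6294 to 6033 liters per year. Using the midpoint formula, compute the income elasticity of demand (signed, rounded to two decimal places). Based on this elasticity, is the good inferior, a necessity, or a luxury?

0.53; necessity

%ΔQ = (6033 − 6294)/[( 6294 + 6033)/2] = -261/6163.5 = -0.042346…
%ΔIncome = (44400 − 48130)/[( 48130 + 44400)/2] = -3730/46265 = -0.080622…
E_income = (-261/6163.5) / (-3730/46265) = 0.5252…
0 < E_income < 1 ⇒ normal good, necessity.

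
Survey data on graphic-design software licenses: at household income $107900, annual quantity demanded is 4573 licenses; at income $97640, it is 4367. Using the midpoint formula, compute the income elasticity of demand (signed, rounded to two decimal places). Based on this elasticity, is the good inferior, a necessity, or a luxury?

%ΔQ = (4367 − 4573)/[( 4573 + 4367)/2] = -206/4470 = -0.046085…
%ΔIncome = (97640 − 107900)/[( 107900 + 97640)/2] = -10260/102770 = -0.099834…
E_income = (-206/4470) / (-10260/102770) = 0.4616…
0 < E_income < 1 ⇒ normal good, necessity.

0.46; necessity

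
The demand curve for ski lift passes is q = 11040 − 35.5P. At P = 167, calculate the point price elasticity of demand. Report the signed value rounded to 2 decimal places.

-1.16

dq/dP = −35.5. At P = 167, q = 11040 − 35.5(167) = 5111.5.
Ed = (dq/dP)·(P/q) = −35.5 × (167/5111.5) = -1.1598…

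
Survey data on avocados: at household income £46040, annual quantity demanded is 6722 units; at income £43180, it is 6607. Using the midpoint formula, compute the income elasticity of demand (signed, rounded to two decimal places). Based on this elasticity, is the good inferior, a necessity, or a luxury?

%ΔQ = (6607 − 6722)/[( 6722 + 6607)/2] = -115/6664.5 = -0.017255…
%ΔIncome = (43180 − 46040)/[( 46040 + 43180)/2] = -2860/44610 = -0.064111…
E_income = (-115/6664.5) / (-2860/44610) = 0.2691…
0 < E_income < 1 ⇒ normal good, necessity.

0.27; necessity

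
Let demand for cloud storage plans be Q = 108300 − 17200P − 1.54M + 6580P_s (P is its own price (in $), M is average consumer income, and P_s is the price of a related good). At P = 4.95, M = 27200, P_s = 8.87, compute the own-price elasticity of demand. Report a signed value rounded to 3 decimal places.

At the given values, Q = 108300 − 17200(4.95) − 1.54(27200) + 6580(8.87) = 39636.6.
∂Q/∂P = −17200.
E = (-17200) × (4.95/39636.6) = -2.14801…

-2.148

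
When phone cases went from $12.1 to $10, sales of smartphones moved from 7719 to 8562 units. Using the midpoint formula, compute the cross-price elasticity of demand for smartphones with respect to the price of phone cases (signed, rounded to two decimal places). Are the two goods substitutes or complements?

-0.54; complements

%ΔQ_{smartphones} = (8562 − 7719)/avg = 843/8140.5 = 0.103556…
%ΔP_{phone cases} = (10 − 12.1)/avg = -2.1/11.05 = -0.190045…
E_cross = (843/8140.5) / (-2.1/11.05) = -0.5449…
E_cross < 0 ⇒ the goods are complements.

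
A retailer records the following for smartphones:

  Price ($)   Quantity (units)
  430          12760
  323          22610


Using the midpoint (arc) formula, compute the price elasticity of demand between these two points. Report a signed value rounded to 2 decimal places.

%ΔQ = (22610 − 12760) / [(12760 + 22610)/2] = 9850/17685 = 0.556969…
%ΔP = (323 − 430) / [(430 + 323)/2] = -107/376.5 = -0.284196…
Arc Ed = %ΔQ / %ΔP = (9850/17685) / (-107/376.5) = -1.9598…

-1.96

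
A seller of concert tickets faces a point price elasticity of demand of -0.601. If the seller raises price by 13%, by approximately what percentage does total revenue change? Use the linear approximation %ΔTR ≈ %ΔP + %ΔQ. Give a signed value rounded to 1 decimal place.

+5.2%

%ΔQ ≈ Ed × %ΔP = (-0.601) × (+13%) = -7.8130%
%ΔTR ≈ %ΔP + %ΔQ = (+13%) + (-7.8130%) = +5.1870%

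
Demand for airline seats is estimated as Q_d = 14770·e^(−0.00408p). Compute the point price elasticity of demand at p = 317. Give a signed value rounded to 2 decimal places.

-1.29

dQ_d/dp = −0.00408·Q_d = -16.5326. At p = 317, Q_d = 4052.11.
Ed = (dQ_d/dp)·(p/Q_d) = (-16.5326) × (317/4052.11) = -1.2933…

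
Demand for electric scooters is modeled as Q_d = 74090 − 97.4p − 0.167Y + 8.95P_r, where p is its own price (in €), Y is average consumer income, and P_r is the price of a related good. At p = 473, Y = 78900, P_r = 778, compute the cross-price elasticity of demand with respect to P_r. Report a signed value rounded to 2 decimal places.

0.32

At the given values, Q_d = 74090 − 97.4(473) − 0.167(78900) + 8.95(778) = 21806.6.
∂Q_d/∂P_r = 8.95.
E = (8.95) × (778/21806.6) = 0.3193…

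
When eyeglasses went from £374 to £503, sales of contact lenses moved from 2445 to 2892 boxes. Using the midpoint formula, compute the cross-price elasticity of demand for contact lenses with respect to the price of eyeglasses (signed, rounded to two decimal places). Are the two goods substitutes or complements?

%ΔQ_{contact lenses} = (2892 − 2445)/avg = 447/2668.5 = 0.167509…
%ΔP_{eyeglasses} = (503 − 374)/avg = 129/438.5 = 0.294184…
E_cross = (447/2668.5) / (129/438.5) = 0.5694…
E_cross > 0 ⇒ the goods are substitutes.

0.57; substitutes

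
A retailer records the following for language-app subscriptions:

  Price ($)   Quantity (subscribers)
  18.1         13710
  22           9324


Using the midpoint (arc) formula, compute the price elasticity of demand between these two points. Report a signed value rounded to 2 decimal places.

-1.96

%ΔQ = (9324 − 13710) / [(13710 + 9324)/2] = -4386/11517 = -0.380828…
%ΔP = (22 − 18.1) / [(18.1 + 22)/2] = 3.9/20.05 = 0.194513…
Arc Ed = %ΔQ / %ΔP = (-4386/11517) / (3.9/20.05) = -1.9578…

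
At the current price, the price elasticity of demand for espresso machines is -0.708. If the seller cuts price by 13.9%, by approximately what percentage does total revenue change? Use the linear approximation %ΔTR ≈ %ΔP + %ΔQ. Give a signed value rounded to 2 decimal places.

-4.06%

%ΔQ ≈ Ed × %ΔP = (-0.708) × (-13.9%) = +9.8412%
%ΔTR ≈ %ΔP + %ΔQ = (-13.9%) + (+9.8412%) = -4.0588%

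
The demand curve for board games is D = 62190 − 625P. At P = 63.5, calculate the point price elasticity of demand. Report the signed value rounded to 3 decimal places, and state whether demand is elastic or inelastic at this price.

-1.764; elastic

dD/dP = −625. At P = 63.5, D = 62190 − 625(63.5) = 22502.5.
Ed = (dD/dP)·(P/D) = −625 × (63.5/22502.5) = -1.76369…
|Ed| = 1.764 > 1, so demand is elastic.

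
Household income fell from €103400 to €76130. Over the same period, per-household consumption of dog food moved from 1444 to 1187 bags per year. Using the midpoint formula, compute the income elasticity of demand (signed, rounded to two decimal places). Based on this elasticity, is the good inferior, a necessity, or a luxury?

%ΔQ = (1187 − 1444)/[( 1444 + 1187)/2] = -257/1315.5 = -0.195362…
%ΔIncome = (76130 − 103400)/[( 103400 + 76130)/2] = -27270/89765 = -0.303793…
E_income = (-257/1315.5) / (-27270/89765) = 0.6430…
0 < E_income < 1 ⇒ normal good, necessity.

0.64; necessity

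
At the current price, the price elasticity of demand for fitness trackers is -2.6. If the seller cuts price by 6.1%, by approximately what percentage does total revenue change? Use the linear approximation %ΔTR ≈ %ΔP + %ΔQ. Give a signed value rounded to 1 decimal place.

+9.8%

%ΔQ ≈ Ed × %ΔP = (-2.6) × (-6.1%) = +15.8600%
%ΔTR ≈ %ΔP + %ΔQ = (-6.1%) + (+15.8600%) = +9.7600%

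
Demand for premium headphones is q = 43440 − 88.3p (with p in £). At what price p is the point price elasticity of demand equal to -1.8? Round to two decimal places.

Ed = −88.3p/(43440 − 88.3p). Set this equal to -1.8:
88.3p = 1.8·(43440 − 88.3p) ⇒ 88.3p(1 + 1.8) = 1.8·43440
p = 1.8·43440 / (88.3·2.8) = 316.2595…

316.26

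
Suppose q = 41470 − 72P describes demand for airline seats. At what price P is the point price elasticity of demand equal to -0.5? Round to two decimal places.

Ed = −72P/(41470 − 72P). Set this equal to -0.5:
72P = 0.5·(41470 − 72P) ⇒ 72P(1 + 0.5) = 0.5·41470
P = 0.5·41470 / (72·1.5) = 191.9907…

191.99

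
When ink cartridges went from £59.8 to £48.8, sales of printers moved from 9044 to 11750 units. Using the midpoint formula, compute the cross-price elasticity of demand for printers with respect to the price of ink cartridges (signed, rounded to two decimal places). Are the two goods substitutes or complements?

%ΔQ_{printers} = (11750 − 9044)/avg = 2706/10397 = 0.260267…
%ΔP_{ink cartridges} = (48.8 − 59.8)/avg = -11/54.3 = -0.202578…
E_cross = (2706/10397) / (-11/54.3) = -1.2847…
E_cross < 0 ⇒ the goods are complements.

-1.28; complements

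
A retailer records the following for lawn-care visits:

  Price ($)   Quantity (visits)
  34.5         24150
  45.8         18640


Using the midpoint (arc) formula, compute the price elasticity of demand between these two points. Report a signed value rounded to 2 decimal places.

-0.92

%ΔQ = (18640 − 24150) / [(24150 + 18640)/2] = -5510/21395 = -0.257536…
%ΔP = (45.8 − 34.5) / [(34.5 + 45.8)/2] = 11.3/40.15 = 0.281444…
Arc Ed = %ΔQ / %ΔP = (-5510/21395) / (11.3/40.15) = -0.9150…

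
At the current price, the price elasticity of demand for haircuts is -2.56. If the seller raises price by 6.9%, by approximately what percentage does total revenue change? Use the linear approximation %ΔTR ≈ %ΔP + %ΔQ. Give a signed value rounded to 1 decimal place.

-10.8%

%ΔQ ≈ Ed × %ΔP = (-2.56) × (+6.9%) = -17.6640%
%ΔTR ≈ %ΔP + %ΔQ = (+6.9%) + (-17.6640%) = -10.7640%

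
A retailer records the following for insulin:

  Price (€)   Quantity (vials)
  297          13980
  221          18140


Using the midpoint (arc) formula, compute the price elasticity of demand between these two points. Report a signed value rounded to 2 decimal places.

%ΔQ = (18140 − 13980) / [(13980 + 18140)/2] = 4160/16060 = 0.259028…
%ΔP = (221 − 297) / [(297 + 221)/2] = -76/259 = -0.293436…
Arc Ed = %ΔQ / %ΔP = (4160/16060) / (-76/259) = -0.8827…

-0.88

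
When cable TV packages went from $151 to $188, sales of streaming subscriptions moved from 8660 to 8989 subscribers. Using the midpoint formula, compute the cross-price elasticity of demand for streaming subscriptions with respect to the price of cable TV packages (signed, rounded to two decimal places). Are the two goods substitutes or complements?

%ΔQ_{streaming subscriptions} = (8989 − 8660)/avg = 329/8824.5 = 0.037282…
%ΔP_{cable TV packages} = (188 − 151)/avg = 37/169.5 = 0.218289…
E_cross = (329/8824.5) / (37/169.5) = 0.1707…
E_cross > 0 ⇒ the goods are substitutes.

0.17; substitutes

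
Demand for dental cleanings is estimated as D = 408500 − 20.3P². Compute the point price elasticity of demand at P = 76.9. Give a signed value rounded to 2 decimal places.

-0.83

dD/dP = −2·20.3·P = -3122.14. At P = 76.9, D = 288453.717.
Ed = (dD/dP)·(P/D) = (-3122.14) × (76.9/288453.717) = -0.8323…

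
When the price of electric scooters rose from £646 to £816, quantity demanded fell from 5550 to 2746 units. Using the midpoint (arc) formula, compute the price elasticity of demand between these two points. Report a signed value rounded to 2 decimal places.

-2.91

%ΔQ = (2746 − 5550) / [(5550 + 2746)/2] = -2804/4148 = -0.675988…
%ΔP = (816 − 646) / [(646 + 816)/2] = 170/731 = 0.232558…
Arc Ed = %ΔQ / %ΔP = (-2804/4148) / (170/731) = -2.9067…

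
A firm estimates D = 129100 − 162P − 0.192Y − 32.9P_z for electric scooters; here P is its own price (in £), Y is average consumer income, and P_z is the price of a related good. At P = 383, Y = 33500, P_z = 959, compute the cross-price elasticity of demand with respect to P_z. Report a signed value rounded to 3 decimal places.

-1.085

At the given values, D = 129100 − 162(383) − 0.192(33500) − 32.9(959) = 29070.9.
∂D/∂P_z = -32.9.
E = (-32.9) × (959/29070.9) = -1.08531…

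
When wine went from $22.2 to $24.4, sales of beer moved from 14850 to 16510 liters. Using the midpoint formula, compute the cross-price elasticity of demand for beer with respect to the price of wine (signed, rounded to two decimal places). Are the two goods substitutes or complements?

%ΔQ_{beer} = (16510 − 14850)/avg = 1660/15680 = 0.105867…
%ΔP_{wine} = (24.4 − 22.2)/avg = 2.2/23.3 = 0.094420…
E_cross = (1660/15680) / (2.2/23.3) = 1.1212…
E_cross > 0 ⇒ the goods are substitutes.

1.12; substitutes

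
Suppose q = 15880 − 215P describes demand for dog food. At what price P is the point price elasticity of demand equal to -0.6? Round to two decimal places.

27.70

Ed = −215P/(15880 − 215P). Set this equal to -0.6:
215P = 0.6·(15880 − 215P) ⇒ 215P(1 + 0.6) = 0.6·15880
P = 0.6·15880 / (215·1.6) = 27.6976…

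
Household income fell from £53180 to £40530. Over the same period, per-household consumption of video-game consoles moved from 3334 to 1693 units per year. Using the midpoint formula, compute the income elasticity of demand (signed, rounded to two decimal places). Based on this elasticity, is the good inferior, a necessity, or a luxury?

2.42; luxury

%ΔQ = (1693 − 3334)/[( 3334 + 1693)/2] = -1641/2513.5 = -0.652874…
%ΔIncome = (40530 − 53180)/[( 53180 + 40530)/2] = -12650/46855 = -0.269981…
E_income = (-1641/2513.5) / (-12650/46855) = 2.4182…
E_income > 1 ⇒ normal good, luxury.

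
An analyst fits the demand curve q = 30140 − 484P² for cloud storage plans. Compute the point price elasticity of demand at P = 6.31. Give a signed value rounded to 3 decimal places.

dq/dP = −2·484·P = -6108.08. At P = 6.31, q = 10869.0076.
Ed = (dq/dP)·(P/q) = (-6108.08) × (6.31/10869.0076) = -3.54604…

-3.546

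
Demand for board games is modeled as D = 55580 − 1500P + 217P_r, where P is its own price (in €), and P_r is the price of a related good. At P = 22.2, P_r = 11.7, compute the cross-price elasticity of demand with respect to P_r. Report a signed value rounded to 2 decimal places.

0.10

At the given values, D = 55580 − 1500(22.2) + 217(11.7) = 24818.9.
∂D/∂P_r = 217.
E = (217) × (11.7/24818.9) = 0.1022…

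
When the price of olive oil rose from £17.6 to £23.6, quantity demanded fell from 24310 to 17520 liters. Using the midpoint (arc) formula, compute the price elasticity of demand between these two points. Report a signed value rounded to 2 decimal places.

-1.11

%ΔQ = (17520 − 24310) / [(24310 + 17520)/2] = -6790/20915 = -0.324647…
%ΔP = (23.6 − 17.6) / [(17.6 + 23.6)/2] = 6/20.6 = 0.291262…
Arc Ed = %ΔQ / %ΔP = (-6790/20915) / (6/20.6) = -1.1146…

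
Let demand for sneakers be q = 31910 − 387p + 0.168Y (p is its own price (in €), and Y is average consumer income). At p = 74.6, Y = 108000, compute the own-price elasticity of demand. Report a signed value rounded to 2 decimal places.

-1.36

At the given values, q = 31910 − 387(74.6) + 0.168(108000) = 21183.8.
∂q/∂p = −387.
E = (-387) × (74.6/21183.8) = -1.3628…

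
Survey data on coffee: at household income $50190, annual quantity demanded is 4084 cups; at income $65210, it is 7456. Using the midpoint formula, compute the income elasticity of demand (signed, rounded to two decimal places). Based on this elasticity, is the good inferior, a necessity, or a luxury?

%ΔQ = (7456 − 4084)/[( 4084 + 7456)/2] = 3372/5770 = 0.584402…
%ΔIncome = (65210 − 50190)/[( 50190 + 65210)/2] = 15020/57700 = 0.260311…
E_income = (3372/5770) / (15020/57700) = 2.2450…
E_income > 1 ⇒ normal good, luxury.

2.25; luxury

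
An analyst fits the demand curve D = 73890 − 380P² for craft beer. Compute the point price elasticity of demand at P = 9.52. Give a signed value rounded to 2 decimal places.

-1.75

dD/dP = −2·380·P = -7235.2. At P = 9.52, D = 39450.448.
Ed = (dD/dP)·(P/D) = (-7235.2) × (9.52/39450.448) = -1.7459…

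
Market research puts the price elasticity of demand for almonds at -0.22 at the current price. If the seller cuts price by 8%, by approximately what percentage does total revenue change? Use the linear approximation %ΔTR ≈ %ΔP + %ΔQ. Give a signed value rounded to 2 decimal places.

-6.24%

%ΔQ ≈ Ed × %ΔP = (-0.22) × (-8%) = +1.7600%
%ΔTR ≈ %ΔP + %ΔQ = (-8%) + (+1.7600%) = -6.2400%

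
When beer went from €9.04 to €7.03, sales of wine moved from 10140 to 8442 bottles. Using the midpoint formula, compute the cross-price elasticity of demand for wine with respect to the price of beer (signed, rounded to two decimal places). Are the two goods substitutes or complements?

%ΔQ_{wine} = (8442 − 10140)/avg = -1698/9291 = -0.182757…
%ΔP_{beer} = (7.03 − 9.04)/avg = -2.01/8.035 = -0.250155…
E_cross = (-1698/9291) / (-2.01/8.035) = 0.7305…
E_cross > 0 ⇒ the goods are substitutes.

0.73; substitutes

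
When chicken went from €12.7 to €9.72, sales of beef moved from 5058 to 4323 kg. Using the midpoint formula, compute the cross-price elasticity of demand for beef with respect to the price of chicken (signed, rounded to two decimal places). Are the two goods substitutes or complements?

%ΔQ_{beef} = (4323 − 5058)/avg = -735/4690.5 = -0.156699…
%ΔP_{chicken} = (9.72 − 12.7)/avg = -2.98/11.21 = -0.265834…
E_cross = (-735/4690.5) / (-2.98/11.21) = 0.5894…
E_cross > 0 ⇒ the goods are substitutes.

0.59; substitutes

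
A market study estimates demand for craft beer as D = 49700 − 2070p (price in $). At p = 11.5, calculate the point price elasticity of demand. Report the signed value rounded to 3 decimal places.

dD/dp = −2070. At p = 11.5, D = 49700 − 2070(11.5) = 25895.
Ed = (dD/dp)·(p/D) = −2070 × (11.5/25895) = -0.91928…

-0.919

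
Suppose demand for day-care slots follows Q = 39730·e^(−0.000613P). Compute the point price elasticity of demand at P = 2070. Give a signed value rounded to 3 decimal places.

dQ/dP = −0.000613·Q = -6.84697. At P = 2070, Q = 11169.6.
Ed = (dQ/dP)·(P/Q) = (-6.84697) × (2070/11169.6) = -1.26891

-1.269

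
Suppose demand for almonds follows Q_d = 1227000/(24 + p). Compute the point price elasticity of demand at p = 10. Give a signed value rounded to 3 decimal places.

-0.294

dQ_d/dp = −1227000/(24 + p)² = -1061.42. At p = 10, Q_d = 36088.2.
Ed = (dQ_d/dp)·(p/Q_d) = (-1061.42) × (10/36088.2) = -0.29411…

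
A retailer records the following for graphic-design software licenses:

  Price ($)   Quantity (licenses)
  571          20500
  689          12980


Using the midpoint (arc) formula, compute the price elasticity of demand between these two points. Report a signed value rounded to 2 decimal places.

%ΔQ = (12980 − 20500) / [(20500 + 12980)/2] = -7520/16740 = -0.449223…
%ΔP = (689 − 571) / [(571 + 689)/2] = 118/630 = 0.187301…
Arc Ed = %ΔQ / %ΔP = (-7520/16740) / (118/630) = -2.3983…

-2.40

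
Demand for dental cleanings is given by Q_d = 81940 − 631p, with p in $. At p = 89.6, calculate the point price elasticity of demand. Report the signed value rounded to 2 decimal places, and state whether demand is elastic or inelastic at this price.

-2.23; elastic

dQ_d/dp = −631. At p = 89.6, Q_d = 81940 − 631(89.6) = 25402.4.
Ed = (dQ_d/dp)·(p/Q_d) = −631 × (89.6/25402.4) = -2.2256…
|Ed| = 2.23 > 1, so demand is elastic.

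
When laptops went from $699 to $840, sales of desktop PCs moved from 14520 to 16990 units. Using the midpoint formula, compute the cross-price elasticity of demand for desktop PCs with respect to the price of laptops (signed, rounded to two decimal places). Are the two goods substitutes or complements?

%ΔQ_{desktop PCs} = (16990 − 14520)/avg = 2470/15755 = 0.156775…
%ΔP_{laptops} = (840 − 699)/avg = 141/769.5 = 0.183235…
E_cross = (2470/15755) / (141/769.5) = 0.8555…
E_cross > 0 ⇒ the goods are substitutes.

0.86; substitutes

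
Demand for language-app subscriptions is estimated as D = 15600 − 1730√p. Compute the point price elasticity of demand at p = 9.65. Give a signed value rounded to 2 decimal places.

dD/dp = −1730/(2√p) = -278.453. At p = 9.65, D = 10225.9.
Ed = (dD/dp)·(p/D) = (-278.453) × (9.65/10225.9) = -0.2627…

-0.26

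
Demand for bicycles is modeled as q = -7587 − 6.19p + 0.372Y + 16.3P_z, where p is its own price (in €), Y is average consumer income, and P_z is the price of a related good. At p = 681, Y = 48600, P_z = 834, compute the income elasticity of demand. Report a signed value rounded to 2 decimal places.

At the given values, q = -7587 − 6.19(681) + 0.372(48600) + 16.3(834) = 19871.01.
∂q/∂Y = 0.372.
E = (0.372) × (48600/19871.01) = 0.9098…

0.91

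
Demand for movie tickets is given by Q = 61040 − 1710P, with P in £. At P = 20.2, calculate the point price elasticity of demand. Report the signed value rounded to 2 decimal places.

-1.30

dQ/dP = −1710. At P = 20.2, Q = 61040 − 1710(20.2) = 26498.
Ed = (dQ/dP)·(P/Q) = −1710 × (20.2/26498) = -1.3035…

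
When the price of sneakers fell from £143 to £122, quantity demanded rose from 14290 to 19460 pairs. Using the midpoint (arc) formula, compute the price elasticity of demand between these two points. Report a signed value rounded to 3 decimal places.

-1.933

%ΔQ = (19460 − 14290) / [(14290 + 19460)/2] = 5170/16875 = 0.306370…
%ΔP = (122 − 143) / [(143 + 122)/2] = -21/132.5 = -0.158490…
Arc Ed = %ΔQ / %ΔP = (5170/16875) / (-21/132.5) = -1.93305…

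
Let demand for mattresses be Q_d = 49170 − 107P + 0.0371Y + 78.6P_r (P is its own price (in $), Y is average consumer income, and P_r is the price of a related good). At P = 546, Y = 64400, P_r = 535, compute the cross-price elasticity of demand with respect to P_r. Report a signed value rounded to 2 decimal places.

At the given values, Q_d = 49170 − 107(546) + 0.0371(64400) + 78.6(535) = 35188.24.
∂Q_d/∂P_r = 78.6.
E = (78.6) × (535/35188.24) = 1.1950…

1.20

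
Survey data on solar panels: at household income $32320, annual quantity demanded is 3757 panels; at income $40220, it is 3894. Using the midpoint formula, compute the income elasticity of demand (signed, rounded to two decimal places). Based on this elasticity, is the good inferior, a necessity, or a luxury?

0.16; necessity

%ΔQ = (3894 − 3757)/[( 3757 + 3894)/2] = 137/3825.5 = 0.035812…
%ΔIncome = (40220 − 32320)/[( 32320 + 40220)/2] = 7900/36270 = 0.217810…
E_income = (137/3825.5) / (7900/36270) = 0.1644…
0 < E_income < 1 ⇒ normal good, necessity.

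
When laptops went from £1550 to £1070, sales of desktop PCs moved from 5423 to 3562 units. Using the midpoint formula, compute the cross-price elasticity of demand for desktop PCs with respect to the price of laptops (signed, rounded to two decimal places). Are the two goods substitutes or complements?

1.13; substitutes

%ΔQ_{desktop PCs} = (3562 − 5423)/avg = -1861/4492.5 = -0.414245…
%ΔP_{laptops} = (1070 − 1550)/avg = -480/1310 = -0.366412…
E_cross = (-1861/4492.5) / (-480/1310) = 1.1305…
E_cross > 0 ⇒ the goods are substitutes.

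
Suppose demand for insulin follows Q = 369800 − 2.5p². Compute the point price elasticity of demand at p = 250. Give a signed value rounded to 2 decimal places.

-1.46

dQ/dp = −2·2.5·p = -1250. At p = 250, Q = 213550.
Ed = (dQ/dp)·(p/Q) = (-1250) × (250/213550) = -1.4633…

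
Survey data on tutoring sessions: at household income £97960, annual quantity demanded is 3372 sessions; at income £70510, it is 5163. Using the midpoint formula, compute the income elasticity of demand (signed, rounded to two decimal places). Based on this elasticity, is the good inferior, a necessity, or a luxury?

-1.29; inferior

%ΔQ = (5163 − 3372)/[( 3372 + 5163)/2] = 1791/4267.5 = 0.419683…
%ΔIncome = (70510 − 97960)/[( 97960 + 70510)/2] = -27450/84235 = -0.325874…
E_income = (1791/4267.5) / (-27450/84235) = -1.2878…
E_income < 0 ⇒ inferior good.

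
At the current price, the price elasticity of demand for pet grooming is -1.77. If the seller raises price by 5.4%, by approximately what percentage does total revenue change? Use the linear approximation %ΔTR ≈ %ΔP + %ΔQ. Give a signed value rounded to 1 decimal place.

%ΔQ ≈ Ed × %ΔP = (-1.77) × (+5.4%) = -9.5580%
%ΔTR ≈ %ΔP + %ΔQ = (+5.4%) + (-9.5580%) = -4.1580%

-4.2%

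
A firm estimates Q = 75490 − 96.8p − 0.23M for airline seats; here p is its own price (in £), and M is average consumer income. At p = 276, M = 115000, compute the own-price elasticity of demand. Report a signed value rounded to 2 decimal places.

At the given values, Q = 75490 − 96.8(276) − 0.23(115000) = 22323.2.
∂Q/∂p = −96.8.
E = (-96.8) × (276/22323.2) = -1.1968…

-1.20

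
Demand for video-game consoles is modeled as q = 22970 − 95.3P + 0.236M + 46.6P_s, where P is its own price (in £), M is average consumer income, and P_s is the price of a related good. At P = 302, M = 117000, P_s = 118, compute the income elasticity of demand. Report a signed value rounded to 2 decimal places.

1.01

At the given values, q = 22970 − 95.3(302) + 0.236(117000) + 46.6(118) = 27300.2.
∂q/∂M = 0.236.
E = (0.236) × (117000/27300.2) = 1.0114…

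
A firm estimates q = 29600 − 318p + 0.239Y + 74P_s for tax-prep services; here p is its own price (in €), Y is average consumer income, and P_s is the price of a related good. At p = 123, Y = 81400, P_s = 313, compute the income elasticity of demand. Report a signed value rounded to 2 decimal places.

0.59

At the given values, q = 29600 − 318(123) + 0.239(81400) + 74(313) = 33102.6.
∂q/∂Y = 0.239.
E = (0.239) × (81400/33102.6) = 0.5877…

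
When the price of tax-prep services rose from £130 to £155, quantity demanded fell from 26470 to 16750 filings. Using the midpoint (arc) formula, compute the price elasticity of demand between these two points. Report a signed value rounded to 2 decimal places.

%ΔQ = (16750 − 26470) / [(26470 + 16750)/2] = -9720/21610 = -0.449791…
%ΔP = (155 − 130) / [(130 + 155)/2] = 25/142.5 = 0.175438…
Arc Ed = %ΔQ / %ΔP = (-9720/21610) / (25/142.5) = -2.5638…

-2.56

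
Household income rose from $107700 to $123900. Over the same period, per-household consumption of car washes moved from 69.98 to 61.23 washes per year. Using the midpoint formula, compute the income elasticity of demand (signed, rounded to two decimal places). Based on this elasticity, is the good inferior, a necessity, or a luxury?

-0.95; inferior

%ΔQ = (61.23 − 69.98)/[( 69.98 + 61.23)/2] = -8.75/65.605 = -0.133373…
%ΔIncome = (123900 − 107700)/[( 107700 + 123900)/2] = 16200/115800 = 0.139896…
E_income = (-8.75/65.605) / (16200/115800) = -0.9533…
E_income < 0 ⇒ inferior good.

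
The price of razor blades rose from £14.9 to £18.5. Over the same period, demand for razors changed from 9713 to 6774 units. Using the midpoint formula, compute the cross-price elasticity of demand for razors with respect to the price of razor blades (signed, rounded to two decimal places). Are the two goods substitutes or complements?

%ΔQ_{razors} = (6774 − 9713)/avg = -2939/8243.5 = -0.356523…
%ΔP_{razor blades} = (18.5 − 14.9)/avg = 3.6/16.7 = 0.215568…
E_cross = (-2939/8243.5) / (3.6/16.7) = -1.6538…
E_cross < 0 ⇒ the goods are complements.

-1.65; complements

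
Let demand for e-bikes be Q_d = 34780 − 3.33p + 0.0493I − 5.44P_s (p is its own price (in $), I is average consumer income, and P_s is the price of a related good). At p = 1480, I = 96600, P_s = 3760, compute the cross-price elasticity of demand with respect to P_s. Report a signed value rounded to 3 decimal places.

-1.445

At the given values, Q_d = 34780 − 3.33(1480) + 0.0493(96600) − 5.44(3760) = 14159.58.
∂Q_d/∂P_s = -5.44.
E = (-5.44) × (3760/14159.58) = -1.44456…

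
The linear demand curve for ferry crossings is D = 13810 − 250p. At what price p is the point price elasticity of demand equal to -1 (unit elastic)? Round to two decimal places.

27.62

Ed = −250p/(13810 − 250p). Set this equal to -1:
250p = 1·(13810 − 250p) ⇒ 250p(1 + 1) = 1·13810
p = 1·13810 / (250·2) = 27.62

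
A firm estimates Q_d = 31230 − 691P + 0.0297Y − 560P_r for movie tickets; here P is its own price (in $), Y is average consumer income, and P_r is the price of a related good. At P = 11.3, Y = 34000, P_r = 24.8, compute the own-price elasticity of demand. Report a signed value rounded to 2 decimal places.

-0.74

At the given values, Q_d = 31230 − 691(11.3) + 0.0297(34000) − 560(24.8) = 10543.5.
∂Q_d/∂P = −691.
E = (-691) × (11.3/10543.5) = -0.7405…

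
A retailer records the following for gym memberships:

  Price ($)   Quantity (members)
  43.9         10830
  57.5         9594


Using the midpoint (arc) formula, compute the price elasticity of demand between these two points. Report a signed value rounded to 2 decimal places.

%ΔQ = (9594 − 10830) / [(10830 + 9594)/2] = -1236/10212 = -0.121034…
%ΔP = (57.5 − 43.9) / [(43.9 + 57.5)/2] = 13.6/50.7 = 0.268244…
Arc Ed = %ΔQ / %ΔP = (-1236/10212) / (13.6/50.7) = -0.4512…

-0.45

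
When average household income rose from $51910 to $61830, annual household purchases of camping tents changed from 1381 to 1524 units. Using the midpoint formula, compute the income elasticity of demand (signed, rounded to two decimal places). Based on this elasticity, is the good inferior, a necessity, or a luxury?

0.56; necessity

%ΔQ = (1524 − 1381)/[( 1381 + 1524)/2] = 143/1452.5 = 0.098450…
%ΔIncome = (61830 − 51910)/[( 51910 + 61830)/2] = 9920/56870 = 0.174432…
E_income = (143/1452.5) / (9920/56870) = 0.5644…
0 < E_income < 1 ⇒ normal good, necessity.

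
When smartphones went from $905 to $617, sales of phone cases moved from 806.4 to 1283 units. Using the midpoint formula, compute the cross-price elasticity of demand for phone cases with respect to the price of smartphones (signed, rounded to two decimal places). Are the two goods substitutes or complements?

%ΔQ_{phone cases} = (1283 − 806.4)/avg = 476.6/1044.7 = 0.456207…
%ΔP_{smartphones} = (617 − 905)/avg = -288/761 = -0.378449…
E_cross = (476.6/1044.7) / (-288/761) = -1.2054…
E_cross < 0 ⇒ the goods are complements.

-1.21; complements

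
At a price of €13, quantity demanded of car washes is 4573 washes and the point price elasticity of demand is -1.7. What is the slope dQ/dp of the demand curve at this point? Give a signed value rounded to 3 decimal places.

-598.008

Ed = (dQ/dp)·(p/Q) ⇒ dQ/dp = Ed·Q/p = (-1.7)·4573/13 = -598.00769…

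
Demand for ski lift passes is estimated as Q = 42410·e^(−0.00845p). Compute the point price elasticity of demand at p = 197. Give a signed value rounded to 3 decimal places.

-1.665

dQ/dp = −0.00845·Q = -67.8229. At p = 197, Q = 8026.38.
Ed = (dQ/dp)·(p/Q) = (-67.8229) × (197/8026.38) = -1.66465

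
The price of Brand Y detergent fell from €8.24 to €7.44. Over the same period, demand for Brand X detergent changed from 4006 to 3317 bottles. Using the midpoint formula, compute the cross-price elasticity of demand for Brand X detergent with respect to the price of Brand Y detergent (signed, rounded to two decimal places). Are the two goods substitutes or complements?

1.84; substitutes

%ΔQ_{Brand X detergent} = (3317 − 4006)/avg = -689/3661.5 = -0.188174…
%ΔP_{Brand Y detergent} = (7.44 − 8.24)/avg = -0.8/7.84 = -0.102040…
E_cross = (-689/3661.5) / (-0.8/7.84) = 1.8441…
E_cross > 0 ⇒ the goods are substitutes.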